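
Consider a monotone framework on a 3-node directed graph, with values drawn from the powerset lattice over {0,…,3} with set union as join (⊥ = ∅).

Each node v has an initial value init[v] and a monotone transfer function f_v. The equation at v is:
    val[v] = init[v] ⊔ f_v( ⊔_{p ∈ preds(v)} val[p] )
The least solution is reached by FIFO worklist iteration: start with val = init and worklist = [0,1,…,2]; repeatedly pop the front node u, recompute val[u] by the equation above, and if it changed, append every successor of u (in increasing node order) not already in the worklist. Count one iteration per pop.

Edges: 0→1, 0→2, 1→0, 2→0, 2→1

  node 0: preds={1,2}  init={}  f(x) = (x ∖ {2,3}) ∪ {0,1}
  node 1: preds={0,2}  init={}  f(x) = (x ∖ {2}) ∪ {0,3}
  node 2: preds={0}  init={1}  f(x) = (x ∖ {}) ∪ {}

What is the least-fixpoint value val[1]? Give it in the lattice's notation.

Worklist (5 pops):
  #1 pop 0: in={1} → {0,1} (was {}); enqueue []
  #2 pop 1: in={0,1} → {0,1,3} (was {}); enqueue [0]
  #3 pop 2: in={0,1} → {0,1} (was {1}); enqueue [1]
  #4 pop 0: in={0,1,3} → {0,1} (no change)
  #5 pop 1: in={0,1} → {0,1,3} (no change)

Fixpoint:
  val[0] = {0,1}
  val[1] = {0,1,3}
  val[2] = {0,1}

{0,1,3}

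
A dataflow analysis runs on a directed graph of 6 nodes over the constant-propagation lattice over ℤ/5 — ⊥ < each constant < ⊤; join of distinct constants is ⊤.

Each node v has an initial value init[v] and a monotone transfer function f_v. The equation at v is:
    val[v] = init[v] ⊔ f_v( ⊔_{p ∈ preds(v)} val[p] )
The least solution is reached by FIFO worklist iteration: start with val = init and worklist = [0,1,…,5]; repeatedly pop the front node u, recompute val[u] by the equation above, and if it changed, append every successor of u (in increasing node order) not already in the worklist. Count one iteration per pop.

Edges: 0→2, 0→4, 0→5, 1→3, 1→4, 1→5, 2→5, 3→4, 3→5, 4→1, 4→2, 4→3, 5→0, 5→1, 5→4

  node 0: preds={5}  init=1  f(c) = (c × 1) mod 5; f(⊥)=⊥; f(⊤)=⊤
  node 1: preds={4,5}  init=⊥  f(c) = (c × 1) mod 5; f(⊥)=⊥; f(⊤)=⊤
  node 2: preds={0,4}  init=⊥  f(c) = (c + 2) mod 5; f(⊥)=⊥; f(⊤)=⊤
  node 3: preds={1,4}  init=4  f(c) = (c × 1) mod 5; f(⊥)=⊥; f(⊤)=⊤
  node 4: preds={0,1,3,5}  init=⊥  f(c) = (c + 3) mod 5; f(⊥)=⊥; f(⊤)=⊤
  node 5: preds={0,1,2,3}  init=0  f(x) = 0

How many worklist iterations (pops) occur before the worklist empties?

11

Iteration log — 11 steps:
  step 1. node 0  ⊔preds=0  new=⊤  old=1  +wl: 
  step 2. node 1  ⊔preds=0  new=0  old=⊥  +wl: 
  step 3. node 2  ⊔preds=⊤  new=⊤  old=⊥  +wl: 
  step 4. node 3  ⊔preds=0  new=⊤  old=4  +wl: 
  step 5. node 4  ⊔preds=⊤  new=⊤  old=⊥  +wl: 1,2,3
  step 6. node 5  ⊔preds=⊤  new=0  stable
  step 7. node 1  ⊔preds=⊤  new=⊤  old=0  +wl: 4,5
  step 8. node 2  ⊔preds=⊤  new=⊤  stable
  step 9. node 3  ⊔preds=⊤  new=⊤  stable
  step 10. node 4  ⊔preds=⊤  new=⊤  stable
  step 11. node 5  ⊔preds=⊤  new=0  stable

Least fixpoint reached:
  node 0: ⊤
  node 1: ⊤
  node 2: ⊤
  node 3: ⊤
  node 4: ⊤
  node 5: 0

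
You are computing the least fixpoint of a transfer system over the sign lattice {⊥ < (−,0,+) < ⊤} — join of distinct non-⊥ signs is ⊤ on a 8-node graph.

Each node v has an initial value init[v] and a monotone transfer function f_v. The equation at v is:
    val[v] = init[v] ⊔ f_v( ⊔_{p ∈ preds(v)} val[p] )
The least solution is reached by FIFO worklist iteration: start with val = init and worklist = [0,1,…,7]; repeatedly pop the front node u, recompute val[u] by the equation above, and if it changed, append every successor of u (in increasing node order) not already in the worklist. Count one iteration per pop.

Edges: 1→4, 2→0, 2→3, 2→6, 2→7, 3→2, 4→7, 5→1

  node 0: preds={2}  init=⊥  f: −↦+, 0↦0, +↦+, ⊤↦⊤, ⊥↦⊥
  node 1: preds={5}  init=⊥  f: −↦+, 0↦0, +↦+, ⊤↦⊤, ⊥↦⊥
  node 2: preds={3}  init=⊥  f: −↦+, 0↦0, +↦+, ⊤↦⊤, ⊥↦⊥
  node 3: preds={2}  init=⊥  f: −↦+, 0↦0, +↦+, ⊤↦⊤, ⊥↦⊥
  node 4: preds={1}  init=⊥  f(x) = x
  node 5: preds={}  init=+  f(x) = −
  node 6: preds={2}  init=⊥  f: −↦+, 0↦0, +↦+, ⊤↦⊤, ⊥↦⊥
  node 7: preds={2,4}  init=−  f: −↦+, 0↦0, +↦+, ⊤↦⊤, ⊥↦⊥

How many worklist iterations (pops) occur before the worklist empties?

11

Trace (11 dequeues):
  [1] u=0 | in ⊥ | out ⊥ | ==
  [2] u=1 | in + | out + | prev ⊥ | push {}
  [3] u=2 | in ⊥ | out ⊥ | ==
  [4] u=3 | in ⊥ | out ⊥ | ==
  [5] u=4 | in + | out + | prev ⊥ | push {}
  [6] u=5 | in ⊥ | out ⊤ | prev + | push {1}
  [7] u=6 | in ⊥ | out ⊥ | ==
  [8] u=7 | in + | out ⊤ | prev − | push {}
  [9] u=1 | in ⊤ | out ⊤ | prev + | push {4}
  [10] u=4 | in ⊤ | out ⊤ | prev + | push {7}
  [11] u=7 | in ⊤ | out ⊤ | ==

Converged values:
  [0] ⊥
  [1] ⊤
  [2] ⊥
  [3] ⊥
  [4] ⊤
  [5] ⊤
  [6] ⊥
  [7] ⊤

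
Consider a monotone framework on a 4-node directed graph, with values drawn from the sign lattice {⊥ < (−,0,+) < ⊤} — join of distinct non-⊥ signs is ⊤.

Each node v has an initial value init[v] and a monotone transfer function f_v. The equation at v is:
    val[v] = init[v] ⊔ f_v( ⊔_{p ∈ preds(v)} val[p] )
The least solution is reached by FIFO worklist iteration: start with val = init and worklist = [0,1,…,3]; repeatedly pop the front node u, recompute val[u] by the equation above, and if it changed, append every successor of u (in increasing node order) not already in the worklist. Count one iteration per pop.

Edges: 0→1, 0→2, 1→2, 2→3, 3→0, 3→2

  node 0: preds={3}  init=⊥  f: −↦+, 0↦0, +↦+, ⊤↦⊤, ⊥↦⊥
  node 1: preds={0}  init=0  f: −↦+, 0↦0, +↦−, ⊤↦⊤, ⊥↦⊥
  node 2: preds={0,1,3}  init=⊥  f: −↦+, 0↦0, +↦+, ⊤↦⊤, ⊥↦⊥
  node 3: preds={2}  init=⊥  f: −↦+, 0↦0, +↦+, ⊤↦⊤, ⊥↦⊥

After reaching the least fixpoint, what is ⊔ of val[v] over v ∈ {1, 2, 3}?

Trace (7 dequeues):
  [1] u=0 | in ⊥ | out ⊥ | ==
  [2] u=1 | in ⊥ | out 0 | ==
  [3] u=2 | in 0 | out 0 | prev ⊥ | push {}
  [4] u=3 | in 0 | out 0 | prev ⊥ | push {0,2}
  [5] u=0 | in 0 | out 0 | prev ⊥ | push {1}
  [6] u=2 | in 0 | out 0 | ==
  [7] u=1 | in 0 | out 0 | ==

Converged values:
  [0] 0
  [1] 0
  [2] 0
  [3] 0

0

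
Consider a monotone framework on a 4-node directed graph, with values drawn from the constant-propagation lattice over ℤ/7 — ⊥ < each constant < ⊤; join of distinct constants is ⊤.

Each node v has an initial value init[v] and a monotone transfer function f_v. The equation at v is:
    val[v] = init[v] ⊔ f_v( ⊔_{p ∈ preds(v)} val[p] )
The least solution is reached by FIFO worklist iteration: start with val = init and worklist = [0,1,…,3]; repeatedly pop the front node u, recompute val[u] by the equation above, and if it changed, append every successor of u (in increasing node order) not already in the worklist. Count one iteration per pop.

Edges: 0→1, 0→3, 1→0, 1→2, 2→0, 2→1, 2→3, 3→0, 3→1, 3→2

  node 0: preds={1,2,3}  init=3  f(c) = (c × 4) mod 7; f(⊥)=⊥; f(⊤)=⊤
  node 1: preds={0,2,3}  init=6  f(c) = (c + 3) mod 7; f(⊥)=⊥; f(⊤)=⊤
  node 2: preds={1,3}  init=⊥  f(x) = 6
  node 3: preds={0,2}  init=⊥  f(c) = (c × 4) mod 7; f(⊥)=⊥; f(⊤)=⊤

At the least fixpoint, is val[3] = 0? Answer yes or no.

no

Worklist (9 pops):
  #1 pop 0: in=6 → 3 (no change)
  #2 pop 1: in=3 → 6 (no change)
  #3 pop 2: in=6 → 6 (was ⊥); enqueue [0,1]
  #4 pop 3: in=⊤ → ⊤ (was ⊥); enqueue [2]
  #5 pop 0: in=⊤ → ⊤ (was 3); enqueue [3]
  #6 pop 1: in=⊤ → ⊤ (was 6); enqueue [0]
  #7 pop 2: in=⊤ → 6 (no change)
  #8 pop 3: in=⊤ → ⊤ (no change)
  #9 pop 0: in=⊤ → ⊤ (no change)

Fixpoint:
  val[0] = ⊤
  val[1] = ⊤
  val[2] = 6
  val[3] = ⊤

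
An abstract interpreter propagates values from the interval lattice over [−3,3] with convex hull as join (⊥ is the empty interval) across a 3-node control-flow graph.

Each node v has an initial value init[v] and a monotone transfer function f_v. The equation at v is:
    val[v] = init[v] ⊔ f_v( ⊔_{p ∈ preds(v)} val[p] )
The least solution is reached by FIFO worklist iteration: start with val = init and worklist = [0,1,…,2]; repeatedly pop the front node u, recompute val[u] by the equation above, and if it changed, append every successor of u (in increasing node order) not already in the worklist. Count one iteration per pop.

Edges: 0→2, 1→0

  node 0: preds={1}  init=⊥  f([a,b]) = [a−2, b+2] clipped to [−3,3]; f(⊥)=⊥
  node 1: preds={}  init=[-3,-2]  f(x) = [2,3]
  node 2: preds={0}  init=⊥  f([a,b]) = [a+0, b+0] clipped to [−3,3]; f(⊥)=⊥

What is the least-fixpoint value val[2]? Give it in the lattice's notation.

Worklist (5 pops):
  #1 pop 0: in=[-3,-2] → [-3,0] (was ⊥); enqueue []
  #2 pop 1: in=⊥ → [-3,3] (was [-3,-2]); enqueue [0]
  #3 pop 2: in=[-3,0] → [-3,0] (was ⊥); enqueue []
  #4 pop 0: in=[-3,3] → [-3,3] (was [-3,0]); enqueue [2]
  #5 pop 2: in=[-3,3] → [-3,3] (was [-3,0]); enqueue []

Fixpoint:
  val[0] = [-3,3]
  val[1] = [-3,3]
  val[2] = [-3,3]

[-3,3]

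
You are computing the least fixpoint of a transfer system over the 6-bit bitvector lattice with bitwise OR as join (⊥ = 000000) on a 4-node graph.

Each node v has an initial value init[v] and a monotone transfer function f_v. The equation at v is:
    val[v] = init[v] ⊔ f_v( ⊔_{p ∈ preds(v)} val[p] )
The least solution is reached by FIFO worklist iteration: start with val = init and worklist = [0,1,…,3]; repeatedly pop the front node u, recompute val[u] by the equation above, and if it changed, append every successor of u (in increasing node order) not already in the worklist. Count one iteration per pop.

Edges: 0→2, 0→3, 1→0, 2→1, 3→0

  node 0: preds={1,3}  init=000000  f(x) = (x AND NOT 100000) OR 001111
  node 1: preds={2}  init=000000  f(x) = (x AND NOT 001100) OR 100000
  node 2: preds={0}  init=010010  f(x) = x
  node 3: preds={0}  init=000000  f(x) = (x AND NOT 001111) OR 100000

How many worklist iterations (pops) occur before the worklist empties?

Trace (9 dequeues):
  [1] u=0 | in 000000 | out 001111 | prev 000000 | push {}
  [2] u=1 | in 010010 | out 110010 | prev 000000 | push {0}
  [3] u=2 | in 001111 | out 011111 | prev 010010 | push {1}
  [4] u=3 | in 001111 | out 100000 | prev 000000 | push {}
  [5] u=0 | in 110010 | out 011111 | prev 001111 | push {2,3}
  [6] u=1 | in 011111 | out 110011 | prev 110010 | push {0}
  [7] u=2 | in 011111 | out 011111 | ==
  [8] u=3 | in 011111 | out 110000 | prev 100000 | push {}
  [9] u=0 | in 110011 | out 011111 | ==

Converged values:
  [0] 011111
  [1] 110011
  [2] 011111
  [3] 110000

9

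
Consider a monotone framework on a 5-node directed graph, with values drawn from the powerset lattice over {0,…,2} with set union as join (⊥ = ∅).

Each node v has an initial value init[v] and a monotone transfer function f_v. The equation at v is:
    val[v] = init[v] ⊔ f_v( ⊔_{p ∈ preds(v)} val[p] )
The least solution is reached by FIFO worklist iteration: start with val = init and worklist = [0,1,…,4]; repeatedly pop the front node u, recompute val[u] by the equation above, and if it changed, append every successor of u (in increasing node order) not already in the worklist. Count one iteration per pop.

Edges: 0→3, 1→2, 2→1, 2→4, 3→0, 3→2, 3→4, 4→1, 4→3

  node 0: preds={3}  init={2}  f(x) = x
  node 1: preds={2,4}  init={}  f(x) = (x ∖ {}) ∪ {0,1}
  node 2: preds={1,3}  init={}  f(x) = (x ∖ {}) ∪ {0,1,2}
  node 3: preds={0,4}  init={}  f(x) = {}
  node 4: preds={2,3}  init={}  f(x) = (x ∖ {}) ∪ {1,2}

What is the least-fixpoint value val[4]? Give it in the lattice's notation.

Trace (8 dequeues):
  [1] u=0 | in {} | out {2} | ==
  [2] u=1 | in {} | out {0,1} | prev {} | push {}
  [3] u=2 | in {0,1} | out {0,1,2} | prev {} | push {1}
  [4] u=3 | in {2} | out {} | ==
  [5] u=4 | in {0,1,2} | out {0,1,2} | prev {} | push {3}
  [6] u=1 | in {0,1,2} | out {0,1,2} | prev {0,1} | push {2}
  [7] u=3 | in {0,1,2} | out {} | ==
  [8] u=2 | in {0,1,2} | out {0,1,2} | ==

Converged values:
  [0] {2}
  [1] {0,1,2}
  [2] {0,1,2}
  [3] {}
  [4] {0,1,2}

{0,1,2}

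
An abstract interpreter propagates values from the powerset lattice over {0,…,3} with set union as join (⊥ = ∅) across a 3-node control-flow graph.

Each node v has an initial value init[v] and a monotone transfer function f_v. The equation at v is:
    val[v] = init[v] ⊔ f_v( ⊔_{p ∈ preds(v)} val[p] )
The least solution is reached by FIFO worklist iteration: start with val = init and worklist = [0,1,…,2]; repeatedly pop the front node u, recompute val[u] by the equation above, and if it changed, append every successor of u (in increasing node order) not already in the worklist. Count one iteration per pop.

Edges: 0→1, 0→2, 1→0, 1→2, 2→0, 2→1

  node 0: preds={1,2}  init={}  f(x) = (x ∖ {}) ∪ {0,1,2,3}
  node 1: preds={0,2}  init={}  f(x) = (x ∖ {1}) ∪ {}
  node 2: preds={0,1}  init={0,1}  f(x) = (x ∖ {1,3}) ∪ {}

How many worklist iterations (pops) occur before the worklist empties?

Iteration log — 5 steps:
  step 1. node 0  ⊔preds={0,1}  new={0,1,2,3}  old={}  +wl: 
  step 2. node 1  ⊔preds={0,1,2,3}  new={0,2,3}  old={}  +wl: 0
  step 3. node 2  ⊔preds={0,1,2,3}  new={0,1,2}  old={0,1}  +wl: 1
  step 4. node 0  ⊔preds={0,1,2,3}  new={0,1,2,3}  stable
  step 5. node 1  ⊔preds={0,1,2,3}  new={0,2,3}  stable

Least fixpoint reached:
  node 0: {0,1,2,3}
  node 1: {0,2,3}
  node 2: {0,1,2}

5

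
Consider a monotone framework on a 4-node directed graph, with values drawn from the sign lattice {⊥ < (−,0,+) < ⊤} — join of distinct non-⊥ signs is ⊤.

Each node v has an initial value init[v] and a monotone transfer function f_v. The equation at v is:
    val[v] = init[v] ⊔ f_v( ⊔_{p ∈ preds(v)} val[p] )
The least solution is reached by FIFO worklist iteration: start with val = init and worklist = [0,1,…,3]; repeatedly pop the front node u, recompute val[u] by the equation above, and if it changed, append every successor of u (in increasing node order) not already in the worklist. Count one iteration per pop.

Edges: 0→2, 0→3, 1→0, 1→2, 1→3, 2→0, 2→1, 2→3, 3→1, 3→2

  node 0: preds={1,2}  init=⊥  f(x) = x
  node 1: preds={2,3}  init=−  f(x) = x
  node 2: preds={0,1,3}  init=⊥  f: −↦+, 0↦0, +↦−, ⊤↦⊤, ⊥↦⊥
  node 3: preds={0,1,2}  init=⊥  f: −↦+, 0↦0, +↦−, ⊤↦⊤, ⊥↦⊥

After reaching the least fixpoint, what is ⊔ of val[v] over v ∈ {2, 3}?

⊤

Worklist (10 pops):
  #1 pop 0: in=− → − (was ⊥); enqueue []
  #2 pop 1: in=⊥ → − (no change)
  #3 pop 2: in=− → + (was ⊥); enqueue [0,1]
  #4 pop 3: in=⊤ → ⊤ (was ⊥); enqueue [2]
  #5 pop 0: in=⊤ → ⊤ (was −); enqueue [3]
  #6 pop 1: in=⊤ → ⊤ (was −); enqueue [0]
  #7 pop 2: in=⊤ → ⊤ (was +); enqueue [1]
  #8 pop 3: in=⊤ → ⊤ (no change)
  #9 pop 0: in=⊤ → ⊤ (no change)
  #10 pop 1: in=⊤ → ⊤ (no change)

Fixpoint:
  val[0] = ⊤
  val[1] = ⊤
  val[2] = ⊤
  val[3] = ⊤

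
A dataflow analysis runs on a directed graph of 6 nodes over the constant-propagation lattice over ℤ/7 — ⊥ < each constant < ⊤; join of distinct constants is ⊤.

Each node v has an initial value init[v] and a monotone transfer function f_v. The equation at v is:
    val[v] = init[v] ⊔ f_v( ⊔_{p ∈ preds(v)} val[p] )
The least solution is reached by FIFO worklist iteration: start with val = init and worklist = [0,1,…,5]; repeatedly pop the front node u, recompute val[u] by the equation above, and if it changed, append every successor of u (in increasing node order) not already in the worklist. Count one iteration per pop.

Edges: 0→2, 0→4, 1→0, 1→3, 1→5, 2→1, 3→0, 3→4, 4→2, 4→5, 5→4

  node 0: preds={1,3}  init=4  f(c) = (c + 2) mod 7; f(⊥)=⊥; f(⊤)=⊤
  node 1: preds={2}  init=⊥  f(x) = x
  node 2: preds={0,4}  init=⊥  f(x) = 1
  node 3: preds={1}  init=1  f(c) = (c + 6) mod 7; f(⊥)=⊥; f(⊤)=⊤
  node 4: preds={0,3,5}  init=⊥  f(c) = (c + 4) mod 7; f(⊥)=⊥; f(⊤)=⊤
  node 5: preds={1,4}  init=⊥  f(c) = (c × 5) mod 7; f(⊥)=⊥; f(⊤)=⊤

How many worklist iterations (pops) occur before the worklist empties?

Worklist (14 pops):
  #1 pop 0: in=1 → ⊤ (was 4); enqueue []
  #2 pop 1: in=⊥ → ⊥ (no change)
  #3 pop 2: in=⊤ → 1 (was ⊥); enqueue [1]
  #4 pop 3: in=⊥ → 1 (no change)
  #5 pop 4: in=⊤ → ⊤ (was ⊥); enqueue [2]
  #6 pop 5: in=⊤ → ⊤ (was ⊥); enqueue [4]
  #7 pop 1: in=1 → 1 (was ⊥); enqueue [0,3,5]
  #8 pop 2: in=⊤ → 1 (no change)
  #9 pop 4: in=⊤ → ⊤ (no change)
  #10 pop 0: in=1 → ⊤ (no change)
  #11 pop 3: in=1 → ⊤ (was 1); enqueue [0,4]
  #12 pop 5: in=⊤ → ⊤ (no change)
  #13 pop 0: in=⊤ → ⊤ (no change)
  #14 pop 4: in=⊤ → ⊤ (no change)

Fixpoint:
  val[0] = ⊤
  val[1] = 1
  val[2] = 1
  val[3] = ⊤
  val[4] = ⊤
  val[5] = ⊤

14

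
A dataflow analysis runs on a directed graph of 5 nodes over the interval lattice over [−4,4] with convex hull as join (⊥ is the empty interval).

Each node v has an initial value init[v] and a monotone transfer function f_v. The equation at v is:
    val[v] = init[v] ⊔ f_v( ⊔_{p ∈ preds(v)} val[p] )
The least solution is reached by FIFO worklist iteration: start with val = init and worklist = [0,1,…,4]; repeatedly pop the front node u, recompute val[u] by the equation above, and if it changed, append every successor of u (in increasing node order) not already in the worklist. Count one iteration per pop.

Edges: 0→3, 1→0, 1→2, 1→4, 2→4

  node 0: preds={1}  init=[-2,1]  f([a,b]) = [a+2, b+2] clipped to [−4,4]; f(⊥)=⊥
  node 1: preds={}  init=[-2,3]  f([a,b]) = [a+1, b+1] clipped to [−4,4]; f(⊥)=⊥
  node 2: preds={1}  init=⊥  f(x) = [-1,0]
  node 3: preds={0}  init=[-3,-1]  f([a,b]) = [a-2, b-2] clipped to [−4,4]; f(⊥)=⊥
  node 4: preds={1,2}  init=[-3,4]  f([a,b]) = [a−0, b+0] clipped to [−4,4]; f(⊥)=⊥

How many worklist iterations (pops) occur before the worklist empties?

5

Worklist (5 pops):
  #1 pop 0: in=[-2,3] → [-2,4] (was [-2,1]); enqueue []
  #2 pop 1: in=⊥ → [-2,3] (no change)
  #3 pop 2: in=[-2,3] → [-1,0] (was ⊥); enqueue []
  #4 pop 3: in=[-2,4] → [-4,2] (was [-3,-1]); enqueue []
  #5 pop 4: in=[-2,3] → [-3,4] (no change)

Fixpoint:
  val[0] = [-2,4]
  val[1] = [-2,3]
  val[2] = [-1,0]
  val[3] = [-4,2]
  val[4] = [-3,4]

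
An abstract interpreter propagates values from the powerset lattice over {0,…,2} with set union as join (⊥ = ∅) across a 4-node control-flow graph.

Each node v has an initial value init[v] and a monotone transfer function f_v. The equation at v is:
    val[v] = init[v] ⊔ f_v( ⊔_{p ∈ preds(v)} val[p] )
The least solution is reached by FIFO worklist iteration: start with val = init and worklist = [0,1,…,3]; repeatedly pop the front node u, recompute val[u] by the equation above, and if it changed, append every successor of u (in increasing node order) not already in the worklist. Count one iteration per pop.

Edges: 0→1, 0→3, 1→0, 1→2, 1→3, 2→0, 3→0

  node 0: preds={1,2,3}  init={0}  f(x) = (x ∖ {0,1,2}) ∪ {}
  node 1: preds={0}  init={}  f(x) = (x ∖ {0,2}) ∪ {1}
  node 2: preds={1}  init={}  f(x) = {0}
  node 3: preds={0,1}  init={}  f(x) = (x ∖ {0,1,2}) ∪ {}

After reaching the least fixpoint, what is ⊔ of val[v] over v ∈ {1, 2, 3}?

Worklist (5 pops):
  #1 pop 0: in={} → {0} (no change)
  #2 pop 1: in={0} → {1} (was {}); enqueue [0]
  #3 pop 2: in={1} → {0} (was {}); enqueue []
  #4 pop 3: in={0,1} → {} (no change)
  #5 pop 0: in={0,1} → {0} (no change)

Fixpoint:
  val[0] = {0}
  val[1] = {1}
  val[2] = {0}
  val[3] = {}

{0,1}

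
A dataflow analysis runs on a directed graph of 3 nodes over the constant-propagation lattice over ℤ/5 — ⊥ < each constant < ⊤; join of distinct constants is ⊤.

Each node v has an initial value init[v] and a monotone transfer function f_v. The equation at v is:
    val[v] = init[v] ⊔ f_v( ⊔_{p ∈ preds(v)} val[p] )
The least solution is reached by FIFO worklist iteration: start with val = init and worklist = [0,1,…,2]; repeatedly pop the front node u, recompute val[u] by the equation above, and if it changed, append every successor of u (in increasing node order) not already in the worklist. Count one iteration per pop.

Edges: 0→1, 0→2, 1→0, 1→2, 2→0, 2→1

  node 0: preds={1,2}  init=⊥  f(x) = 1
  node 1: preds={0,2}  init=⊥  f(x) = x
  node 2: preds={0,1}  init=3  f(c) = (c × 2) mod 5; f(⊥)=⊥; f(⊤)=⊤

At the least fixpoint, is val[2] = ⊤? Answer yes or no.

yes

Worklist (5 pops):
  #1 pop 0: in=3 → 1 (was ⊥); enqueue []
  #2 pop 1: in=⊤ → ⊤ (was ⊥); enqueue [0]
  #3 pop 2: in=⊤ → ⊤ (was 3); enqueue [1]
  #4 pop 0: in=⊤ → 1 (no change)
  #5 pop 1: in=⊤ → ⊤ (no change)

Fixpoint:
  val[0] = 1
  val[1] = ⊤
  val[2] = ⊤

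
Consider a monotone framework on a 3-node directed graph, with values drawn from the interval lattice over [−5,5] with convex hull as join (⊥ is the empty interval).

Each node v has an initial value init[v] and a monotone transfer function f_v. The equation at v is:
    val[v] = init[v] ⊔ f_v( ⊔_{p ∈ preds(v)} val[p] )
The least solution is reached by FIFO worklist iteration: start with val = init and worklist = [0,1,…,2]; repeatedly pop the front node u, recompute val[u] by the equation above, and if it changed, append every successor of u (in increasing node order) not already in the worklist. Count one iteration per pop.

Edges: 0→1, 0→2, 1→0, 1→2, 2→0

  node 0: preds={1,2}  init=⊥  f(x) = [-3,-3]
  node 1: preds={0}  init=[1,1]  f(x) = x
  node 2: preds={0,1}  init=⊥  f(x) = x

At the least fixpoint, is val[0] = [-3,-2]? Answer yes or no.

Worklist (4 pops):
  #1 pop 0: in=[1,1] → [-3,-3] (was ⊥); enqueue []
  #2 pop 1: in=[-3,-3] → [-3,1] (was [1,1]); enqueue [0]
  #3 pop 2: in=[-3,1] → [-3,1] (was ⊥); enqueue []
  #4 pop 0: in=[-3,1] → [-3,-3] (no change)

Fixpoint:
  val[0] = [-3,-3]
  val[1] = [-3,1]
  val[2] = [-3,1]

no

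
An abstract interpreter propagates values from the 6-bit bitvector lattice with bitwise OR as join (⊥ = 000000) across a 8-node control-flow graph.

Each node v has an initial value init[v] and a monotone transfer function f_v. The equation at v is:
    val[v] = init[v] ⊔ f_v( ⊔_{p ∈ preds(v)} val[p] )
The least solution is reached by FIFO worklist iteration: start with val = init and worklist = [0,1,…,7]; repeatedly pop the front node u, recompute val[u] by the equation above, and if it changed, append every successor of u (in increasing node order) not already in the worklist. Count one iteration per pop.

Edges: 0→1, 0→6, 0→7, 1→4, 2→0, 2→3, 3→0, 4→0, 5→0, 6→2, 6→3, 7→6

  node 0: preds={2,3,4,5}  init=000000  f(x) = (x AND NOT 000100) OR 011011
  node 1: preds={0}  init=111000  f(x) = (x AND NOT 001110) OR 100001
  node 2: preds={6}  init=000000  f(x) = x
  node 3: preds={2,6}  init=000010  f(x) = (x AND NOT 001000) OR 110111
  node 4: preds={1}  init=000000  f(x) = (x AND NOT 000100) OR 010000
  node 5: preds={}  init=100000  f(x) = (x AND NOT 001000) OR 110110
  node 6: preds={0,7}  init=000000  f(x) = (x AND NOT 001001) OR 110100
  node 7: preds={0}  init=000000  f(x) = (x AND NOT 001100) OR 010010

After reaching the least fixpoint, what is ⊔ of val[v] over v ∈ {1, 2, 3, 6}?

111111

Trace (13 dequeues):
  [1] u=0 | in 100010 | out 111011 | prev 000000 | push {}
  [2] u=1 | in 111011 | out 111001 | prev 111000 | push {}
  [3] u=2 | in 000000 | out 000000 | ==
  [4] u=3 | in 000000 | out 110111 | prev 000010 | push {0}
  [5] u=4 | in 111001 | out 111001 | prev 000000 | push {}
  [6] u=5 | in 000000 | out 110110 | prev 100000 | push {}
  [7] u=6 | in 111011 | out 110110 | prev 000000 | push {2,3}
  [8] u=7 | in 111011 | out 110011 | prev 000000 | push {6}
  [9] u=0 | in 111111 | out 111011 | ==
  [10] u=2 | in 110110 | out 110110 | prev 000000 | push {0}
  [11] u=3 | in 110110 | out 110111 | ==
  [12] u=6 | in 111011 | out 110110 | ==
  [13] u=0 | in 111111 | out 111011 | ==

Converged values:
  [0] 111011
  [1] 111001
  [2] 110110
  [3] 110111
  [4] 111001
  [5] 110110
  [6] 110110
  [7] 110011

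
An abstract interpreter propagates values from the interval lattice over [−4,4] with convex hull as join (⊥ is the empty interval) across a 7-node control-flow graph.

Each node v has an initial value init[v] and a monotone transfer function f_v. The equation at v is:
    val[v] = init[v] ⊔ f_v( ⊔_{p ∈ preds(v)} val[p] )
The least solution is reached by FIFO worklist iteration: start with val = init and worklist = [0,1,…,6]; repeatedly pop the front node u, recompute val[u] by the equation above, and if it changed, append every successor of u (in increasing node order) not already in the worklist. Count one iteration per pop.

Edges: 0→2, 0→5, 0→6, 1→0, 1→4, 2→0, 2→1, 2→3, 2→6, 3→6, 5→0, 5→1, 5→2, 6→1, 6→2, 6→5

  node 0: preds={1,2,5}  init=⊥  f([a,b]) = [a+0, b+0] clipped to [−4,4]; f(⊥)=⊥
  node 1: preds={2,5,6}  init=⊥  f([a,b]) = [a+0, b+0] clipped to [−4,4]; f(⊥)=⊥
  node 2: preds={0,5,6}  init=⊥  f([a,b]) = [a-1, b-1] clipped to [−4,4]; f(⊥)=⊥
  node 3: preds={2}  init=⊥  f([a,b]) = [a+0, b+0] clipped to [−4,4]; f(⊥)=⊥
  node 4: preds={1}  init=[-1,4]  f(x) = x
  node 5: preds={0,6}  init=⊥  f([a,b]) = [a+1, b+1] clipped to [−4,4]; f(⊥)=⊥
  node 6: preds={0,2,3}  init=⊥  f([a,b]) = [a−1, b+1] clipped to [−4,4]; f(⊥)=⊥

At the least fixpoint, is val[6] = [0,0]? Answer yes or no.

no

Trace (7 dequeues):
  [1] u=0 | in ⊥ | out ⊥ | ==
  [2] u=1 | in ⊥ | out ⊥ | ==
  [3] u=2 | in ⊥ | out ⊥ | ==
  [4] u=3 | in ⊥ | out ⊥ | ==
  [5] u=4 | in ⊥ | out [-1,4] | ==
  [6] u=5 | in ⊥ | out ⊥ | ==
  [7] u=6 | in ⊥ | out ⊥ | ==

Converged values:
  [0] ⊥
  [1] ⊥
  [2] ⊥
  [3] ⊥
  [4] [-1,4]
  [5] ⊥
  [6] ⊥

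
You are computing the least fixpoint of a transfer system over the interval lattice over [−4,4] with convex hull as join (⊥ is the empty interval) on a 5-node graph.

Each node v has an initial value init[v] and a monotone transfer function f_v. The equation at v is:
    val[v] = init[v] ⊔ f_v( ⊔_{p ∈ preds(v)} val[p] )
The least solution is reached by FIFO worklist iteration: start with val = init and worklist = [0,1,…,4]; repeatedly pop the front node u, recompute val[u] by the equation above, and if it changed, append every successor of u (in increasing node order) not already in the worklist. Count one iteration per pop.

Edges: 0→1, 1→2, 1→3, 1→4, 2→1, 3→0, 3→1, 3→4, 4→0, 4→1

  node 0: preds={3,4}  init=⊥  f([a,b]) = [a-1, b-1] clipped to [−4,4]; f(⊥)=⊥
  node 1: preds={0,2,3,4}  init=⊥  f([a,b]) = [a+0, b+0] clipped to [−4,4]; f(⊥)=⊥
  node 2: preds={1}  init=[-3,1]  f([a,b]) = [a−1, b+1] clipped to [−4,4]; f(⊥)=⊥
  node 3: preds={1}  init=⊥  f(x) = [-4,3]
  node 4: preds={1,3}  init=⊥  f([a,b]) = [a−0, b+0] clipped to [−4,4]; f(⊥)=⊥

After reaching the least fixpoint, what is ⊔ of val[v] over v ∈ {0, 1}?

Iteration log — 16 steps:
  step 1. node 0  ⊔preds=⊥  new=⊥  stable
  step 2. node 1  ⊔preds=[-3,1]  new=[-3,1]  old=⊥  +wl: 
  step 3. node 2  ⊔preds=[-3,1]  new=[-4,2]  old=[-3,1]  +wl: 1
  step 4. node 3  ⊔preds=[-3,1]  new=[-4,3]  old=⊥  +wl: 0
  step 5. node 4  ⊔preds=[-4,3]  new=[-4,3]  old=⊥  +wl: 
  step 6. node 1  ⊔preds=[-4,3]  new=[-4,3]  old=[-3,1]  +wl: 2,3,4
  step 7. node 0  ⊔preds=[-4,3]  new=[-4,2]  old=⊥  +wl: 1
  step 8. node 2  ⊔preds=[-4,3]  new=[-4,4]  old=[-4,2]  +wl: 
  step 9. node 3  ⊔preds=[-4,3]  new=[-4,3]  stable
  step 10. node 4  ⊔preds=[-4,3]  new=[-4,3]  stable
  step 11. node 1  ⊔preds=[-4,4]  new=[-4,4]  old=[-4,3]  +wl: 2,3,4
  step 12. node 2  ⊔preds=[-4,4]  new=[-4,4]  stable
  step 13. node 3  ⊔preds=[-4,4]  new=[-4,3]  stable
  step 14. node 4  ⊔preds=[-4,4]  new=[-4,4]  old=[-4,3]  +wl: 0,1
  step 15. node 0  ⊔preds=[-4,4]  new=[-4,3]  old=[-4,2]  +wl: 
  step 16. node 1  ⊔preds=[-4,4]  new=[-4,4]  stable

Least fixpoint reached:
  node 0: [-4,3]
  node 1: [-4,4]
  node 2: [-4,4]
  node 3: [-4,3]
  node 4: [-4,4]

[-4,4]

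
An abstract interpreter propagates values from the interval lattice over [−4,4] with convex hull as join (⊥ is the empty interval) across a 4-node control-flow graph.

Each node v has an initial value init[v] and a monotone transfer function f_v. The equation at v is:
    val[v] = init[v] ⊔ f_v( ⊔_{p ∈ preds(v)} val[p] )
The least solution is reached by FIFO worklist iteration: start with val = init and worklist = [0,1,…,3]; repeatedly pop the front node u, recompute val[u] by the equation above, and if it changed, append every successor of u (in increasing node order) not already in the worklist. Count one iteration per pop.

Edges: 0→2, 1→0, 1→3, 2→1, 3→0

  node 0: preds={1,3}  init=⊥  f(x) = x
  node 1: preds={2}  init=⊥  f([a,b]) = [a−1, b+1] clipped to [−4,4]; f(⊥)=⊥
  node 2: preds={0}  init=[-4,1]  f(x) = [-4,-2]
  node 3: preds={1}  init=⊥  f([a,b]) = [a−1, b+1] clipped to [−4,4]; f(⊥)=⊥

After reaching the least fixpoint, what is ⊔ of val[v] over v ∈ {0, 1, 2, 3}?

[-4,3]

Trace (6 dequeues):
  [1] u=0 | in ⊥ | out ⊥ | ==
  [2] u=1 | in [-4,1] | out [-4,2] | prev ⊥ | push {0}
  [3] u=2 | in ⊥ | out [-4,1] | ==
  [4] u=3 | in [-4,2] | out [-4,3] | prev ⊥ | push {}
  [5] u=0 | in [-4,3] | out [-4,3] | prev ⊥ | push {2}
  [6] u=2 | in [-4,3] | out [-4,1] | ==

Converged values:
  [0] [-4,3]
  [1] [-4,2]
  [2] [-4,1]
  [3] [-4,3]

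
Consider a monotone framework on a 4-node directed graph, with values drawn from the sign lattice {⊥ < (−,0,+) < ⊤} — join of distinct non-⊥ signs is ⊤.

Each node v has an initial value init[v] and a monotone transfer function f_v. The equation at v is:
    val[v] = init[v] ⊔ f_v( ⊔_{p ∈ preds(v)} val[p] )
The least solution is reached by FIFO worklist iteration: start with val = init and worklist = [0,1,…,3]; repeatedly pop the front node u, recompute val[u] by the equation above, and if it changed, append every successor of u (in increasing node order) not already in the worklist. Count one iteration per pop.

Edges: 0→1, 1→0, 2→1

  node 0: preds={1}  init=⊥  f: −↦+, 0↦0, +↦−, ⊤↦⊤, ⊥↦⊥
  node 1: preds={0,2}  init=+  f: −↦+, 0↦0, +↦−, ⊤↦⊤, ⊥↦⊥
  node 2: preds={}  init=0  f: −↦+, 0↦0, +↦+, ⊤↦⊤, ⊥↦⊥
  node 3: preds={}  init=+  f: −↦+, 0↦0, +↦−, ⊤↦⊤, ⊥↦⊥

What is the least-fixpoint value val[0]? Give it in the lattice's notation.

⊤

Trace (6 dequeues):
  [1] u=0 | in + | out − | prev ⊥ | push {}
  [2] u=1 | in ⊤ | out ⊤ | prev + | push {0}
  [3] u=2 | in ⊥ | out 0 | ==
  [4] u=3 | in ⊥ | out + | ==
  [5] u=0 | in ⊤ | out ⊤ | prev − | push {1}
  [6] u=1 | in ⊤ | out ⊤ | ==

Converged values:
  [0] ⊤
  [1] ⊤
  [2] 0
  [3] +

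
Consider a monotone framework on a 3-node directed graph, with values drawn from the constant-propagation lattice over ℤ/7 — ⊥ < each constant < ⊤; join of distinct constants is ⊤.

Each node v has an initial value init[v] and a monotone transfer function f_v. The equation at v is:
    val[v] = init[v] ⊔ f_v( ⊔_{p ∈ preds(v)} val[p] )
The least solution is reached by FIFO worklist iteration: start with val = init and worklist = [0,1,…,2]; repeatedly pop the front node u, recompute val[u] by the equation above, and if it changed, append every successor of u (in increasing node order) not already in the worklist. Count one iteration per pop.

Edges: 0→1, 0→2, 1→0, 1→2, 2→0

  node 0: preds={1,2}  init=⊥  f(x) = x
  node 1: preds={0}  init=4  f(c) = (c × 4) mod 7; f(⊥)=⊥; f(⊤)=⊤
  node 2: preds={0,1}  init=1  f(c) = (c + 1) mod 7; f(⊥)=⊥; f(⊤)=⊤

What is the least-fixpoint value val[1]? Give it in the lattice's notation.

Worklist (4 pops):
  #1 pop 0: in=⊤ → ⊤ (was ⊥); enqueue []
  #2 pop 1: in=⊤ → ⊤ (was 4); enqueue [0]
  #3 pop 2: in=⊤ → ⊤ (was 1); enqueue []
  #4 pop 0: in=⊤ → ⊤ (no change)

Fixpoint:
  val[0] = ⊤
  val[1] = ⊤
  val[2] = ⊤

⊤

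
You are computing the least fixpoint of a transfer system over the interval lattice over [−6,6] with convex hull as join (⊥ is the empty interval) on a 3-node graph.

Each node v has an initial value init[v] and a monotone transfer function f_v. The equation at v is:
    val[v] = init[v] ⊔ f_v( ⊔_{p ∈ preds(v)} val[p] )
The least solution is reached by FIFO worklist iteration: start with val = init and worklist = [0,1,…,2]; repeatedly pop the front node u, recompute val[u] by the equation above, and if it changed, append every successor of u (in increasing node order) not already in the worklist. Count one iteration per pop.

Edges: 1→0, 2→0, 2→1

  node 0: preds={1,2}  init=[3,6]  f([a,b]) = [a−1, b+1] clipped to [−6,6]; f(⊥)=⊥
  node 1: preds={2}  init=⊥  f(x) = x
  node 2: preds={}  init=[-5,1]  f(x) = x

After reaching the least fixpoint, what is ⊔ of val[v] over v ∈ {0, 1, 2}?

[-6,6]

Iteration log — 4 steps:
  step 1. node 0  ⊔preds=[-5,1]  new=[-6,6]  old=[3,6]  +wl: 
  step 2. node 1  ⊔preds=[-5,1]  new=[-5,1]  old=⊥  +wl: 0
  step 3. node 2  ⊔preds=⊥  new=[-5,1]  stable
  step 4. node 0  ⊔preds=[-5,1]  new=[-6,6]  stable

Least fixpoint reached:
  node 0: [-6,6]
  node 1: [-5,1]
  node 2: [-5,1]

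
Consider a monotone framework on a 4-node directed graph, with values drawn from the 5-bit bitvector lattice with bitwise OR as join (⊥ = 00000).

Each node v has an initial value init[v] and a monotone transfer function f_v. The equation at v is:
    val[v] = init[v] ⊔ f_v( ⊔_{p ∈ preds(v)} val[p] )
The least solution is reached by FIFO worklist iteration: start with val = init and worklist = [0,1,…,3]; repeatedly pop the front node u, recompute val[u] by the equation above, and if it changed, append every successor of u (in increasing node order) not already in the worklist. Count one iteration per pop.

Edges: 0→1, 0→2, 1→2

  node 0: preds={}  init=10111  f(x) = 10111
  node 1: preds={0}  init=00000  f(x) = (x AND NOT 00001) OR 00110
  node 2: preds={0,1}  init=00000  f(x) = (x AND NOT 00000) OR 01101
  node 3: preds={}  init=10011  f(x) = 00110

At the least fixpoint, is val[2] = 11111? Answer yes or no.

Worklist (4 pops):
  #1 pop 0: in=00000 → 10111 (no change)
  #2 pop 1: in=10111 → 10110 (was 00000); enqueue []
  #3 pop 2: in=10111 → 11111 (was 00000); enqueue []
  #4 pop 3: in=00000 → 10111 (was 10011); enqueue []

Fixpoint:
  val[0] = 10111
  val[1] = 10110
  val[2] = 11111
  val[3] = 10111

yes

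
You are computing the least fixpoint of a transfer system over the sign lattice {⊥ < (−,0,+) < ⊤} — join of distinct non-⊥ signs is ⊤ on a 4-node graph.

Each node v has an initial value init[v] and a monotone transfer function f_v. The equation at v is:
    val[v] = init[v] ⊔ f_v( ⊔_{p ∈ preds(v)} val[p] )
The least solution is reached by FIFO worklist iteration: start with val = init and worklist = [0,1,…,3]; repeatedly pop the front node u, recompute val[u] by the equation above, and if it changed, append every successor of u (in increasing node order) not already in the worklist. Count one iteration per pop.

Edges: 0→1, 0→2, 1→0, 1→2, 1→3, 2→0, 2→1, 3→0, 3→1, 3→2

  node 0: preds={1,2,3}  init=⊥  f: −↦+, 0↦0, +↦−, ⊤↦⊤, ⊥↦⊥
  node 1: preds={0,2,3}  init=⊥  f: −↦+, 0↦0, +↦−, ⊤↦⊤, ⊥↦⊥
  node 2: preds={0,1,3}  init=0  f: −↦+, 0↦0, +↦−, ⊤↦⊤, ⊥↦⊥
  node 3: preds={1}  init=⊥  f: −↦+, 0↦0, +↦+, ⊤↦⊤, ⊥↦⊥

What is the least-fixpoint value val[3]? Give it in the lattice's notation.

0

Worklist (7 pops):
  #1 pop 0: in=0 → 0 (was ⊥); enqueue []
  #2 pop 1: in=0 → 0 (was ⊥); enqueue [0]
  #3 pop 2: in=0 → 0 (no change)
  #4 pop 3: in=0 → 0 (was ⊥); enqueue [1,2]
  #5 pop 0: in=0 → 0 (no change)
  #6 pop 1: in=0 → 0 (no change)
  #7 pop 2: in=0 → 0 (no change)

Fixpoint:
  val[0] = 0
  val[1] = 0
  val[2] = 0
  val[3] = 0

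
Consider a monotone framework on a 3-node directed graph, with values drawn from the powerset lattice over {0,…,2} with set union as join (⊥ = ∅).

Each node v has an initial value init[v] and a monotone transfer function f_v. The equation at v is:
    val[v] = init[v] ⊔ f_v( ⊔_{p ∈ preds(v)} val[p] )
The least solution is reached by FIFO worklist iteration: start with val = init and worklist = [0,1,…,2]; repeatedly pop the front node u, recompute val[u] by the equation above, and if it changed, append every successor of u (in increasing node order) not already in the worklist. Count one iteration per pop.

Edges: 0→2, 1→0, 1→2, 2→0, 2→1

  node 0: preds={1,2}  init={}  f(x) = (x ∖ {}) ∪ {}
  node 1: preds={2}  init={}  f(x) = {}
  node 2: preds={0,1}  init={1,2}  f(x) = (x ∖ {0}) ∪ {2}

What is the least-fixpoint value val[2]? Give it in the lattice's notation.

Iteration log — 3 steps:
  step 1. node 0  ⊔preds={1,2}  new={1,2}  old={}  +wl: 
  step 2. node 1  ⊔preds={1,2}  new={}  stable
  step 3. node 2  ⊔preds={1,2}  new={1,2}  stable

Least fixpoint reached:
  node 0: {1,2}
  node 1: {}
  node 2: {1,2}

{1,2}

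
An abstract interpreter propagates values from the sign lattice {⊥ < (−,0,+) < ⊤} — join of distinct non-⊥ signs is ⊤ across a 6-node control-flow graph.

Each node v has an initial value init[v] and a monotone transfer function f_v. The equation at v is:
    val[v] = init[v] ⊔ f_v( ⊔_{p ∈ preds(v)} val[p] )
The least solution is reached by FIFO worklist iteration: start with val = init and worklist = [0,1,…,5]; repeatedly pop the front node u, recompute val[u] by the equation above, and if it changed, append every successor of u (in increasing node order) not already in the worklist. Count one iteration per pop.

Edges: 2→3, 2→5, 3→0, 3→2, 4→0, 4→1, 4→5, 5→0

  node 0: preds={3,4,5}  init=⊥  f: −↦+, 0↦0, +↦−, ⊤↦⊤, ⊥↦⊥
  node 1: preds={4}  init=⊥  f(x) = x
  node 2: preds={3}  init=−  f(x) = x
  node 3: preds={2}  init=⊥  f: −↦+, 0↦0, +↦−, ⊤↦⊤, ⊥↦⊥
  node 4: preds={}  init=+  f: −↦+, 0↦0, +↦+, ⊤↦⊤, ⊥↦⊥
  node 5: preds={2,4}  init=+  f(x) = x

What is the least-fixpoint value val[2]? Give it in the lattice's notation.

⊤

Trace (12 dequeues):
  [1] u=0 | in + | out − | prev ⊥ | push {}
  [2] u=1 | in + | out + | prev ⊥ | push {}
  [3] u=2 | in ⊥ | out − | ==
  [4] u=3 | in − | out + | prev ⊥ | push {0,2}
  [5] u=4 | in ⊥ | out + | ==
  [6] u=5 | in ⊤ | out ⊤ | prev + | push {}
  [7] u=0 | in ⊤ | out ⊤ | prev − | push {}
  [8] u=2 | in + | out ⊤ | prev − | push {3,5}
  [9] u=3 | in ⊤ | out ⊤ | prev + | push {0,2}
  [10] u=5 | in ⊤ | out ⊤ | ==
  [11] u=0 | in ⊤ | out ⊤ | ==
  [12] u=2 | in ⊤ | out ⊤ | ==

Converged values:
  [0] ⊤
  [1] +
  [2] ⊤
  [3] ⊤
  [4] +
  [5] ⊤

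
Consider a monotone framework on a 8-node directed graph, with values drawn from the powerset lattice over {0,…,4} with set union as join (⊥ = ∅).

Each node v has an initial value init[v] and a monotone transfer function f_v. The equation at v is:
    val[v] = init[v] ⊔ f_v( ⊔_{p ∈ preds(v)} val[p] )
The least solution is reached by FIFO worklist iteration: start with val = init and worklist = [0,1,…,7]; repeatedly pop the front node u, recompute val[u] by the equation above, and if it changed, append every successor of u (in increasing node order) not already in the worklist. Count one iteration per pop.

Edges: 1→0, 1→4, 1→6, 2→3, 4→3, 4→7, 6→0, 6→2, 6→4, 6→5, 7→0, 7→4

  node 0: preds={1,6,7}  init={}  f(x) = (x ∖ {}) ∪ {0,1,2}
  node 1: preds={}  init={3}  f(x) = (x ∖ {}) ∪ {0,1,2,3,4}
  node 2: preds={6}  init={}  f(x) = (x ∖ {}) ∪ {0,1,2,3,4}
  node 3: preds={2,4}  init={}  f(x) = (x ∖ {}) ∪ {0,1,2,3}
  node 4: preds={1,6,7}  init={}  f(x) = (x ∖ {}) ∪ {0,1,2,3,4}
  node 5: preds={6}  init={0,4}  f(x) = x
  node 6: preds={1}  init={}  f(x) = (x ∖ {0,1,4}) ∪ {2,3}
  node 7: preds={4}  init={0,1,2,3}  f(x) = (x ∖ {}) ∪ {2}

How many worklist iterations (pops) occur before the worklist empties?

Iteration log — 13 steps:
  step 1. node 0  ⊔preds={0,1,2,3}  new={0,1,2,3}  old={}  +wl: 
  step 2. node 1  ⊔preds={}  new={0,1,2,3,4}  old={3}  +wl: 0
  step 3. node 2  ⊔preds={}  new={0,1,2,3,4}  old={}  +wl: 
  step 4. node 3  ⊔preds={0,1,2,3,4}  new={0,1,2,3,4}  old={}  +wl: 
  step 5. node 4  ⊔preds={0,1,2,3,4}  new={0,1,2,3,4}  old={}  +wl: 3
  step 6. node 5  ⊔preds={}  new={0,4}  stable
  step 7. node 6  ⊔preds={0,1,2,3,4}  new={2,3}  old={}  +wl: 2,4,5
  step 8. node 7  ⊔preds={0,1,2,3,4}  new={0,1,2,3,4}  old={0,1,2,3}  +wl: 
  step 9. node 0  ⊔preds={0,1,2,3,4}  new={0,1,2,3,4}  old={0,1,2,3}  +wl: 
  step 10. node 3  ⊔preds={0,1,2,3,4}  new={0,1,2,3,4}  stable
  step 11. node 2  ⊔preds={2,3}  new={0,1,2,3,4}  stable
  step 12. node 4  ⊔preds={0,1,2,3,4}  new={0,1,2,3,4}  stable
  step 13. node 5  ⊔preds={2,3}  new={0,2,3,4}  old={0,4}  +wl: 

Least fixpoint reached:
  node 0: {0,1,2,3,4}
  node 1: {0,1,2,3,4}
  node 2: {0,1,2,3,4}
  node 3: {0,1,2,3,4}
  node 4: {0,1,2,3,4}
  node 5: {0,2,3,4}
  node 6: {2,3}
  node 7: {0,1,2,3,4}

13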